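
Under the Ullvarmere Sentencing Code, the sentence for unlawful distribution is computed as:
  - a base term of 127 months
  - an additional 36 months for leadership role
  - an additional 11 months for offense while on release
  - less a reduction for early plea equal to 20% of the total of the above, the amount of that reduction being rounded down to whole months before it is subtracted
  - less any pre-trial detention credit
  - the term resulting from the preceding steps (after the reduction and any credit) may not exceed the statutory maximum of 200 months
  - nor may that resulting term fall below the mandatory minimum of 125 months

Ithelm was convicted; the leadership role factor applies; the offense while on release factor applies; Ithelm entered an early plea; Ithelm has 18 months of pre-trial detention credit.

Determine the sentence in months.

125 months

Leadership role enhancement: +36 months
Offense while on release enhancement: +11 months
Adjusted term: 127 months + 36 months + 11 months = 174 months
Early plea reduction: 20% of 174 months = 34 months (rounded down)
After reduction: 174 − 34 = 140 months
Less pre-trial detention credit: 140 months − 18 months = 122 months
Cap at 200 months: 122 months is within the cap, no reduction.
Minimum 125 months: 122 months is below the minimum → 125 months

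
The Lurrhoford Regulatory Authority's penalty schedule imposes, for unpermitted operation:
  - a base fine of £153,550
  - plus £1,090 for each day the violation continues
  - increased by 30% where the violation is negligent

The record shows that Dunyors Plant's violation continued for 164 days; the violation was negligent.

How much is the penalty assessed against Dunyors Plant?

Per-day component: 164 × £1,090 = £178,760
Base plus per-day: £153,550 + £178,760 = £332,310
Enhancement: 30% of £332,310 = £99,693
Enhanced fine: £332,310 + £99,693 = £432,003

£432,003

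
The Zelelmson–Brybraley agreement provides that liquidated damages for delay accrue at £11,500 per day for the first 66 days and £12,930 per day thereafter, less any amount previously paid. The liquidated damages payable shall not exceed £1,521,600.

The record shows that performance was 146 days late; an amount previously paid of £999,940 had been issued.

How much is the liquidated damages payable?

First 66 days: 66 × £11,500 = £759,000
Remaining days: (146 − 66) × £12,930 = £1,034,400
Accrued per-day damages: £759,000 + £1,034,400 = £1,793,400
Less amount previously paid: £1,793,400 − £999,940 = £793,460
Cap at £1,521,600: £793,460 is within the cap, no reduction.

£793,460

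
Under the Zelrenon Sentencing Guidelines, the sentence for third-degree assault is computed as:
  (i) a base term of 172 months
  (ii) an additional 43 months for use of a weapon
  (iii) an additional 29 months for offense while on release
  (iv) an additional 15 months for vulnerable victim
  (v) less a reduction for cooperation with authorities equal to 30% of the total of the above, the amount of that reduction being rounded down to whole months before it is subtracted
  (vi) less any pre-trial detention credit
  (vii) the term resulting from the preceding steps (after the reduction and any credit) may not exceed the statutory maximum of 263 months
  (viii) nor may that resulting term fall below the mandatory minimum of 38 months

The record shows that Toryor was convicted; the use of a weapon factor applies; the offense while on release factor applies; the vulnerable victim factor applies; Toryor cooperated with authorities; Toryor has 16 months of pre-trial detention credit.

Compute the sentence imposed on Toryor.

Use of a weapon enhancement: +43 months
Offense while on release enhancement: +29 months
Vulnerable victim enhancement: +15 months
Adjusted term: 172 months + 43 months + 29 months + 15 months = 259 months
Cooperation with authorities reduction: 30% of 259 months = 77 months (rounded down)
After reduction: 259 − 77 = 182 months
Less pre-trial detention credit: 182 months − 16 months = 166 months
Cap at 263 months: 166 months is within the cap, no reduction.
Minimum 38 months: 166 months meets the minimum, no increase.

166 months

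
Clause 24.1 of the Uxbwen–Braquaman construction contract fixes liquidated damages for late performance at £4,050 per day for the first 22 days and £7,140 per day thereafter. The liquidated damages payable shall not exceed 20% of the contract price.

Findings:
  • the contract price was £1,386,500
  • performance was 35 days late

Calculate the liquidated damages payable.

First 22 days: 22 × £4,050 = £89,100
Remaining days: (35 − 22) × £7,140 = £92,820
Accrued per-day damages: £89,100 + £92,820 = £181,920
Cap: 20% of £1,386,500 = £277,300
Cap at £277,300: £181,920 is within the cap, no reduction.

Liquidated damages: £181,920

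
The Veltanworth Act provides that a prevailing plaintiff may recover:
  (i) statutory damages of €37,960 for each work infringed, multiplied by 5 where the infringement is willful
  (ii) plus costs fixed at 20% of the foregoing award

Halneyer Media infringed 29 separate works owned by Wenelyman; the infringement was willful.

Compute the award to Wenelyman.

Statutory damages: 29 × €37,960 = €1,100,840
Multiplied by 5: 5 × €1,100,840 = €5,504,200
Costs: 20% of €5,504,200 = €1,100,840
Award plus costs: €5,504,200 + €1,100,840 = €6,605,040

€6,605,040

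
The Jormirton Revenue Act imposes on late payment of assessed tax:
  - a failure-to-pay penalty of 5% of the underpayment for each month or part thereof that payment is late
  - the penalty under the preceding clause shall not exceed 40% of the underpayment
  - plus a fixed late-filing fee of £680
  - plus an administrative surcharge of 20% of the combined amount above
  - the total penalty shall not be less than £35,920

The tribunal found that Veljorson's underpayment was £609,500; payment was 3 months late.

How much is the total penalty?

£110,526

Accrued rate: 5% × 3 = 15%, capped at 40% → 15%
Failure-to-pay penalty: 15% of £609,500 = £91,425
Penalty before surcharge: £91,425 + £680 = £92,105
Administrative surcharge: 20% of £92,105 = £18,421
Total penalty: £92,105 + £18,421 = £110,526
Minimum £35,920: £110,526 meets the minimum, no increase.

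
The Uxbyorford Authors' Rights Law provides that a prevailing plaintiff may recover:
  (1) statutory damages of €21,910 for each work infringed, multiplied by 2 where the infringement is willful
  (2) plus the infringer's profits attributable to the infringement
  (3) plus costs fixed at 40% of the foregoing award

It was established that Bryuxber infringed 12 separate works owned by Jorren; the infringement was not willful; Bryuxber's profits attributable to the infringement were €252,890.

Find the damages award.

Statutory damages: 12 × €21,910 = €262,920
Infringement not willful: no ×2 enhancement.
Combined award: €262,920 + €252,890 = €515,810
Costs: 40% of €515,810 = €206,324
Award plus costs: €515,810 + €206,324 = €722,134

Award: €722,134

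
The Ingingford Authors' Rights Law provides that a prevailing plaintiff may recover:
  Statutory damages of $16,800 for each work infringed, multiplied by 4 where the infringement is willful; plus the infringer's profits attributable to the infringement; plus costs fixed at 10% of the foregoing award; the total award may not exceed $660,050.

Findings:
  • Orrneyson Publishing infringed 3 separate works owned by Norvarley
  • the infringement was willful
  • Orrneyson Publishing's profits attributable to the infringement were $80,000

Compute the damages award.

Statutory damages: 3 × $16,800 = $50,400
Multiplied by 4: 4 × $50,400 = $201,600
Combined award: $201,600 + $80,000 = $281,600
Costs: 10% of $281,600 = $28,160
Award plus costs: $281,600 + $28,160 = $309,760
Cap at $660,050: $309,760 is within the cap, no reduction.

$309,760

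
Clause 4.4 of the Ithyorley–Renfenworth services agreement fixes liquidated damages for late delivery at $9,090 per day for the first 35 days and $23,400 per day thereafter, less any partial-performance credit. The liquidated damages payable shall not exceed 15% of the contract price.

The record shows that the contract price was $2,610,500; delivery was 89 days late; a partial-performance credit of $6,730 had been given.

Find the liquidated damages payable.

First 35 days: 35 × $9,090 = $318,150
Remaining days: (89 − 35) × $23,400 = $1,263,600
Accrued per-day damages: $318,150 + $1,263,600 = $1,581,750
Less partial-performance credit: $1,581,750 − $6,730 = $1,575,020
Cap: 15% of $2,610,500 = $391,575
Cap at $391,575: $1,575,020 exceeds the cap → $391,575

$391,575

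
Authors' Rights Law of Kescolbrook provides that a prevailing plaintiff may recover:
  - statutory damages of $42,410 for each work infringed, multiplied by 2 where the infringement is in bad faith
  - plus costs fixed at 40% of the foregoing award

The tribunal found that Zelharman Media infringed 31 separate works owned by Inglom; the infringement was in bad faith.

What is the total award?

Award: $3,681,188

Statutory damages: 31 × $42,410 = $1,314,710
Doubled: 2 × $1,314,710 = $2,629,420
Costs: 40% of $2,629,420 = $1,051,768
Award plus costs: $2,629,420 + $1,051,768 = $3,681,188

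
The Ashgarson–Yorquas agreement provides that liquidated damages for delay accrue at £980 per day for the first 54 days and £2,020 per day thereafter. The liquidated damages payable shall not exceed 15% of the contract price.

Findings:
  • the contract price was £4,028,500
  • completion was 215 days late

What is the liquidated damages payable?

£378,140

First 54 days: 54 × £980 = £52,920
Remaining days: (215 − 54) × £2,020 = £325,220
Accrued per-day damages: £52,920 + £325,220 = £378,140
Cap: 15% of £4,028,500 = £604,275
Cap at £604,275: £378,140 is within the cap, no reduction.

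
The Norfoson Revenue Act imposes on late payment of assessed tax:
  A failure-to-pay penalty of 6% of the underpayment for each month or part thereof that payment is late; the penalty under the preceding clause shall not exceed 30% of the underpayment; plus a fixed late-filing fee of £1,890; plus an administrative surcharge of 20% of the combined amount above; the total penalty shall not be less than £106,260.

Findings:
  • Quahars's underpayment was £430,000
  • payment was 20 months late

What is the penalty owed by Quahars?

£157,068

Accrued rate: 6% × 20 = 120%, capped at 30% → 30%
Failure-to-pay penalty: 30% of £430,000 = £129,000
Penalty before surcharge: £129,000 + £1,890 = £130,890
Administrative surcharge: 20% of £130,890 = £26,178
Total penalty: £130,890 + £26,178 = £157,068
Minimum £106,260: £157,068 meets the minimum, no increase.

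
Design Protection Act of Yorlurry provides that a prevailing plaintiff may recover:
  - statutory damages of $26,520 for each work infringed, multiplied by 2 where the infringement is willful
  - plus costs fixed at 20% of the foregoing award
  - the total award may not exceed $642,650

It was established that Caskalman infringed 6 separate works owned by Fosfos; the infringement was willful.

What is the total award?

$381,888

Statutory damages: 6 × $26,520 = $159,120
Doubled: 2 × $159,120 = $318,240
Costs: 20% of $318,240 = $63,648
Award plus costs: $318,240 + $63,648 = $381,888
Cap at $642,650: $381,888 is within the cap, no reduction.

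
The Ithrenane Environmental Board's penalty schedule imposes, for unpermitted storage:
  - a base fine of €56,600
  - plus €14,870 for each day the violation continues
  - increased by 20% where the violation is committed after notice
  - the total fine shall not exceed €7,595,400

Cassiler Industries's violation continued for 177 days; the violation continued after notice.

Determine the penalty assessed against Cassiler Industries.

Per-day component: 177 × €14,870 = €2,631,990
Base plus per-day: €56,600 + €2,631,990 = €2,688,590
Enhancement: 20% of €2,688,590 = €537,718
Enhanced fine: €2,688,590 + €537,718 = €3,226,308
Cap at €7,595,400: €3,226,308 is within the cap, no reduction.

€3,226,308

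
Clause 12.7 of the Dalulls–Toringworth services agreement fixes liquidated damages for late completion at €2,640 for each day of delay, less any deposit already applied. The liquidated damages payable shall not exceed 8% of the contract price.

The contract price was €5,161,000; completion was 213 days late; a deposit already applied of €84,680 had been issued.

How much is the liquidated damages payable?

€412,880

Per-day damages: 213 × €2,640 = €562,320
Less deposit already applied: €562,320 − €84,680 = €477,640
Cap: 8% of €5,161,000 = €412,880
Cap at €412,880: €477,640 exceeds the cap → €412,880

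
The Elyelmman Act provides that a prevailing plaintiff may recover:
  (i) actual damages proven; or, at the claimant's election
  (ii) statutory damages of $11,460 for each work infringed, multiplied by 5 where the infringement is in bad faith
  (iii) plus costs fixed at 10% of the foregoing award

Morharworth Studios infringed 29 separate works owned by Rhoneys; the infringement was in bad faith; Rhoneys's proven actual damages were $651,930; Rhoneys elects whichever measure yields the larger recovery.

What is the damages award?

Award: $1,827,870

Statutory damages: 29 × $11,460 = $332,340
Multiplied by 5: 5 × $332,340 = $1,661,700
Greater of actual damages ($651,930) or enhanced statutory damages ($1,661,700): $1,661,700
Costs: 10% of $1,661,700 = $166,170
Award plus costs: $1,661,700 + $166,170 = $1,827,870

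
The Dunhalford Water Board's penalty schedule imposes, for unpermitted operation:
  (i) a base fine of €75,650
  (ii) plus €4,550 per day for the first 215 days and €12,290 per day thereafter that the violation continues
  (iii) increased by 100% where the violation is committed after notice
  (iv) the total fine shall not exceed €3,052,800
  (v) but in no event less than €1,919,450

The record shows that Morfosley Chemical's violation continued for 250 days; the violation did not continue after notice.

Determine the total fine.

€1,919,450

First 215 days: 215 × €4,550 = €978,250
Remaining days: (250 − 215) × €12,290 = €430,150
Per-day component: €978,250 + €430,150 = €1,408,400
Base plus per-day: €75,650 + €1,408,400 = €1,484,050
The violation did not continue after notice: no 100% increase.
Cap at €3,052,800: €1,484,050 is within the cap, no reduction.
Minimum €1,919,450: €1,484,050 is below the minimum → €1,919,450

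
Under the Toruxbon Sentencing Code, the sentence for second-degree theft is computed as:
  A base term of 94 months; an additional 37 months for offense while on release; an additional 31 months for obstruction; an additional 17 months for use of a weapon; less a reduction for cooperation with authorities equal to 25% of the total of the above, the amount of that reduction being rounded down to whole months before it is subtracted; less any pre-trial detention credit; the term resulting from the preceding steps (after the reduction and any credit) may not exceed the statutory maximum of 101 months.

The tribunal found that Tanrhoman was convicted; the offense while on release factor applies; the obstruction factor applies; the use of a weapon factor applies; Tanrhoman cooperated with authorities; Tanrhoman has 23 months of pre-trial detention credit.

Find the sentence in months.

101 months

Offense while on release enhancement: +37 months
Obstruction enhancement: +31 months
Use of a weapon enhancement: +17 months
Adjusted term: 94 months + 37 months + 31 months + 17 months = 179 months
Cooperation with authorities reduction: 25% of 179 months = 44 months (rounded down)
After reduction: 179 − 44 = 135 months
Less pre-trial detention credit: 135 months − 23 months = 112 months
Cap at 101 months: 112 months exceeds the cap → 101 months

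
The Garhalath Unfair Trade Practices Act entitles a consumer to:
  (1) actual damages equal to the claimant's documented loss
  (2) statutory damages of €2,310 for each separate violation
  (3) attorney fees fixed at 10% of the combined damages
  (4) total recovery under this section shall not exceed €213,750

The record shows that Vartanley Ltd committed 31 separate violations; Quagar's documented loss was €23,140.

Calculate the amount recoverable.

Statutory damages: 31 × €2,310 = €71,610
Combined damages: €23,140 + €71,610 = €94,750
Attorney fees: 10% of €94,750 = €9,475
Total before cap: €94,750 + €9,475 = €104,225
Cap at €213,750: €104,225 is within the cap, no reduction.

€104,225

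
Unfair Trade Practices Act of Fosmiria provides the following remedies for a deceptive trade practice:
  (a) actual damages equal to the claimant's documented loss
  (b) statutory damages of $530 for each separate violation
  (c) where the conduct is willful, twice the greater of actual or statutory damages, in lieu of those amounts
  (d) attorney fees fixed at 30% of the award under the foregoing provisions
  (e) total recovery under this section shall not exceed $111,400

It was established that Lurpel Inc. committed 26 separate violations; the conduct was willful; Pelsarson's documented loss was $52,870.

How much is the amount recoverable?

Statutory damages: 26 × $530 = $13,780
Greater of actual damages ($52,870) or statutory damages ($13,780): $52,870
Doubled: 2 × $52,870 = $105,740
Attorney fees: 30% of $105,740 = $31,722
Total before cap: $105,740 + $31,722 = $137,462
Cap at $111,400: $137,462 exceeds the cap → $111,400

Total recovery: $111,400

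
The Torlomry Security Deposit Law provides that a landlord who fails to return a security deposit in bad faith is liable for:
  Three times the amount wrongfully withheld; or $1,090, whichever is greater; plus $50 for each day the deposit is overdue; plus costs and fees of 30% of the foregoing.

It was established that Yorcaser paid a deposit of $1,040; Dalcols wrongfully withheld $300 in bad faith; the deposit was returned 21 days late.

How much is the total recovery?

Trebled: 3 × $300 = $900
Minimum $1,090: $900 is below the minimum → $1,090
Late-return penalty: 21 × $50 = $1,050
Damages plus late penalty: $1,090 + $1,050 = $2,140
Costs and fees: 30% of $2,140 = $642
Total recovery: $2,140 + $642 = $2,782

$2,782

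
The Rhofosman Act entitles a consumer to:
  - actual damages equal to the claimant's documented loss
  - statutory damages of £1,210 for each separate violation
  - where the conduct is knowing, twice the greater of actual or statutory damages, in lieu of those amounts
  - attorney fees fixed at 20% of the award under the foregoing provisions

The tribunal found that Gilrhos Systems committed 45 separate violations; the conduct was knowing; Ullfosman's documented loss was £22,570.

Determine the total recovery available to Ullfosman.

£130,680

Statutory damages: 45 × £1,210 = £54,450
Greater of actual damages (£22,570) or statutory damages (£54,450): £54,450
Doubled: 2 × £54,450 = £108,900
Attorney fees: 20% of £108,900 = £21,780
Total recovery: £108,900 + £21,780 = £130,680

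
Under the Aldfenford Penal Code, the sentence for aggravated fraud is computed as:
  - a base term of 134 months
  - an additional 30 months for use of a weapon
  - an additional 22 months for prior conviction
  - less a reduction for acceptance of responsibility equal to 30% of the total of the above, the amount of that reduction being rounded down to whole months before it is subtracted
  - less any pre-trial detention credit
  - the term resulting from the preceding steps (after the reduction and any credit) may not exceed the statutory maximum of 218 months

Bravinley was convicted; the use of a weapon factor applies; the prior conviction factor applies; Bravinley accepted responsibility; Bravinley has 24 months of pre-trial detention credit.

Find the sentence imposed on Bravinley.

107 months

Use of a weapon enhancement: +30 months
Prior conviction enhancement: +22 months
Adjusted term: 134 months + 30 months + 22 months = 186 months
Acceptance of responsibility reduction: 30% of 186 months = 55 months (rounded down)
After reduction: 186 − 55 = 131 months
Less pre-trial detention credit: 131 months − 24 months = 107 months
Cap at 218 months: 107 months is within the cap, no reduction.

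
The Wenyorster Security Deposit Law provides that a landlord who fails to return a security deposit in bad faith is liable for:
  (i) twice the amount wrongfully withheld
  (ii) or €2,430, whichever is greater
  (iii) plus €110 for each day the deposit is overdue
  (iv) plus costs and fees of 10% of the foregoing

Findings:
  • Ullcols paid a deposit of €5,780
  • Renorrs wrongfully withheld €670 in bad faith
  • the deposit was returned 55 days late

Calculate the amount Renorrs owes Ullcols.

€9,328

Doubled: 2 × €670 = €1,340
Minimum €2,430: €1,340 is below the minimum → €2,430
Late-return penalty: 55 × €110 = €6,050
Damages plus late penalty: €2,430 + €6,050 = €8,480
Costs and fees: 10% of €8,480 = €848
Total recovery: €8,480 + €848 = €9,328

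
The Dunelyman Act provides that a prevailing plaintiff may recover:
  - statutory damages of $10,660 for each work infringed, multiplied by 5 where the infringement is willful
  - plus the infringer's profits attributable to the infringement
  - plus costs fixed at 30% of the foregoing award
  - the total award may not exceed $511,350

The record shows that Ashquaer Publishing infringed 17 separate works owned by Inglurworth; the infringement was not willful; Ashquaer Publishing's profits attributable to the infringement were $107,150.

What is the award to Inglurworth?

Award: $374,881

Statutory damages: 17 × $10,660 = $181,220
Infringement not willful: no ×5 enhancement.
Combined award: $181,220 + $107,150 = $288,370
Costs: 30% of $288,370 = $86,511
Award plus costs: $288,370 + $86,511 = $374,881
Cap at $511,350: $374,881 is within the cap, no reduction.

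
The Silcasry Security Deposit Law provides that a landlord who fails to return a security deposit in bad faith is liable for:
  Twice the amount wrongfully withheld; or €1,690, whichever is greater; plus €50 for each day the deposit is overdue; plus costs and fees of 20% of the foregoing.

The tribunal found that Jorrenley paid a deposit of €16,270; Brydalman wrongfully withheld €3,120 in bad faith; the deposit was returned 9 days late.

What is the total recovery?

€8,028

Doubled: 2 × €3,120 = €6,240
Minimum €1,690: €6,240 meets the minimum, no increase.
Late-return penalty: 9 × €50 = €450
Damages plus late penalty: €6,240 + €450 = €6,690
Costs and fees: 20% of €6,690 = €1,338
Total recovery: €6,690 + €1,338 = €8,028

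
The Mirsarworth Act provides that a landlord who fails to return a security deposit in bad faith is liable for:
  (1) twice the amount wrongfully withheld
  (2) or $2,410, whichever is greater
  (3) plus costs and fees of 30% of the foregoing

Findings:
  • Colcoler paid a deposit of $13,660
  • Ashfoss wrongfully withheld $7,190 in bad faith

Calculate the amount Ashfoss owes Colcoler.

Doubled: 2 × $7,190 = $14,380
Minimum $2,410: $14,380 meets the minimum, no increase.
Costs and fees: 30% of $14,380 = $4,314
Total recovery: $14,380 + $4,314 = $18,694

$18,694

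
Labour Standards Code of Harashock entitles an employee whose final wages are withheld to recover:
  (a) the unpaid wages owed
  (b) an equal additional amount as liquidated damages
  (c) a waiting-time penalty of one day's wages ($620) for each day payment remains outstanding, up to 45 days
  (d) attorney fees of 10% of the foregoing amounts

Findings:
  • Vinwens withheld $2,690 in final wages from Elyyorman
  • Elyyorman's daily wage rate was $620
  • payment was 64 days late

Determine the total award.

Liquidated damages (equal amount): $2,690
Penalty days: min(64, 45) = 45
Waiting-time penalty: 45 × $620 = $27,900
Subtotal: $2,690 + $2,690 + $27,900 = $33,280
Attorney fees: 10% of $33,280 = $3,328
Total award: $33,280 + $3,328 = $36,608

$36,608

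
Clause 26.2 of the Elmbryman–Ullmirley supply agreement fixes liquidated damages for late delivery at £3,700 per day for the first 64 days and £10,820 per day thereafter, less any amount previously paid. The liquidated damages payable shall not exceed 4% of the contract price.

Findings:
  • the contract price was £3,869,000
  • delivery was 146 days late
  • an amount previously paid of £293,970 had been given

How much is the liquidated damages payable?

Liquidated damages: £154,760

First 64 days: 64 × £3,700 = £236,800
Remaining days: (146 − 64) × £10,820 = £887,240
Accrued per-day damages: £236,800 + £887,240 = £1,124,040
Less amount previously paid: £1,124,040 − £293,970 = £830,070
Cap: 4% of £3,869,000 = £154,760
Cap at £154,760: £830,070 exceeds the cap → £154,760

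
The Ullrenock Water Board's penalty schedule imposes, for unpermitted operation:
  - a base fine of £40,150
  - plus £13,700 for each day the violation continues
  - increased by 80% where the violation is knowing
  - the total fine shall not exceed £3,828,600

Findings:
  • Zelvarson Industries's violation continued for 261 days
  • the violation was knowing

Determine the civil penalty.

Per-day component: 261 × £13,700 = £3,575,700
Base plus per-day: £40,150 + £3,575,700 = £3,615,850
Enhancement: 80% of £3,615,850 = £2,892,680
Enhanced fine: £3,615,850 + £2,892,680 = £6,508,530
Cap at £3,828,600: £6,508,530 exceeds the cap → £3,828,600

£3,828,600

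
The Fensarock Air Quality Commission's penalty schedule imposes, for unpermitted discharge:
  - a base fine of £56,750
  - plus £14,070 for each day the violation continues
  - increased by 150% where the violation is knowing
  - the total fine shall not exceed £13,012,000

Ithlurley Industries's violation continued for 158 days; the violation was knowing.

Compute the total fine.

Civil penalty: £5,699,525

Per-day component: 158 × £14,070 = £2,223,060
Base plus per-day: £56,750 + £2,223,060 = £2,279,810
Enhancement: 150% of £2,279,810 = £3,419,715
Enhanced fine: £2,279,810 + £3,419,715 = £5,699,525
Cap at £13,012,000: £5,699,525 is within the cap, no reduction.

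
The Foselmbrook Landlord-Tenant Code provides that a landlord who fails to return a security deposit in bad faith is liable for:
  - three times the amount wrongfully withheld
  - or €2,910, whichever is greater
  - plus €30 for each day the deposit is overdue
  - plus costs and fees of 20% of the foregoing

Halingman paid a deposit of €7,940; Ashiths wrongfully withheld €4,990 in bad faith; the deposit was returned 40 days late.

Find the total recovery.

Trebled: 3 × €4,990 = €14,970
Minimum €2,910: €14,970 meets the minimum, no increase.
Late-return penalty: 40 × €30 = €1,200
Damages plus late penalty: €14,970 + €1,200 = €16,170
Costs and fees: 20% of €16,170 = €3,234
Total recovery: €16,170 + €3,234 = €19,404

Recovery: €19,404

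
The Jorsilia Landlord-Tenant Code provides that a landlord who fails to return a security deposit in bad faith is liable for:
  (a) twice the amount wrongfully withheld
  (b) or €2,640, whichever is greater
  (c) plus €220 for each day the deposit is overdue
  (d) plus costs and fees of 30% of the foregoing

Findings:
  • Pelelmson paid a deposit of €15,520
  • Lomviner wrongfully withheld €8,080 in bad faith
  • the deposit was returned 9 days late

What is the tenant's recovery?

Doubled: 2 × €8,080 = €16,160
Minimum €2,640: €16,160 meets the minimum, no increase.
Late-return penalty: 9 × €220 = €1,980
Damages plus late penalty: €16,160 + €1,980 = €18,140
Costs and fees: 30% of €18,140 = €5,442
Total recovery: €18,140 + €5,442 = €23,582

€23,582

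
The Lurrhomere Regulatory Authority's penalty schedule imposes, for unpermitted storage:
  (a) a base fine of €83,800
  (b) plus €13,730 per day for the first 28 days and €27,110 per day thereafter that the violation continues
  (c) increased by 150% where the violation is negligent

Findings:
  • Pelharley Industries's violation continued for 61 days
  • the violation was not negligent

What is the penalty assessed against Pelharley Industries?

Civil penalty: €1,362,870

First 28 days: 28 × €13,730 = €384,440
Remaining days: (61 − 28) × €27,110 = €894,630
Per-day component: €384,440 + €894,630 = €1,279,070
Base plus per-day: €83,800 + €1,279,070 = €1,362,870
The violation was not negligent: no 150% increase.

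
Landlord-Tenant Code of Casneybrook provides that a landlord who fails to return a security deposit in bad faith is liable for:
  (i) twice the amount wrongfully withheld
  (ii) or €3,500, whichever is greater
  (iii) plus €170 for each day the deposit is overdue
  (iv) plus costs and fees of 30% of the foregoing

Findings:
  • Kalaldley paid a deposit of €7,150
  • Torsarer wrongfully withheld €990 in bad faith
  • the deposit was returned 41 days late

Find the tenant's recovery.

Recovery: €13,611

Doubled: 2 × €990 = €1,980
Minimum €3,500: €1,980 is below the minimum → €3,500
Late-return penalty: 41 × €170 = €6,970
Damages plus late penalty: €3,500 + €6,970 = €10,470
Costs and fees: 30% of €10,470 = €3,141
Total recovery: €10,470 + €3,141 = €13,611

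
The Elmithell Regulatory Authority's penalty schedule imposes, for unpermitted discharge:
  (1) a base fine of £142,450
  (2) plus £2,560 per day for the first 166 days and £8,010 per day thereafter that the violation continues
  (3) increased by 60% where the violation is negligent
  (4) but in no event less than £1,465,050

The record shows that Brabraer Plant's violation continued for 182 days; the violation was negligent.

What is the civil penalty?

First 166 days: 166 × £2,560 = £424,960
Remaining days: (182 − 166) × £8,010 = £128,160
Per-day component: £424,960 + £128,160 = £553,120
Base plus per-day: £142,450 + £553,120 = £695,570
Enhancement: 60% of £695,570 = £417,342
Enhanced fine: £695,570 + £417,342 = £1,112,912
Minimum £1,465,050: £1,112,912 is below the minimum → £1,465,050

£1,465,050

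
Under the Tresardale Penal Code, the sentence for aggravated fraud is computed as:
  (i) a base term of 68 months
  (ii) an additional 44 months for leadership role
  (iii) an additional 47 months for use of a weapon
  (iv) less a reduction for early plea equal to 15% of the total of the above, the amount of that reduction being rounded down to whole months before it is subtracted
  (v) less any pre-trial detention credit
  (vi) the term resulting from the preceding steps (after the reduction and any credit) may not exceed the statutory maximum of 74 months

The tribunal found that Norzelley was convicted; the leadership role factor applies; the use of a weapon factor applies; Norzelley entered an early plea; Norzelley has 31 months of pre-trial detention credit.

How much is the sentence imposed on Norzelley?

74 months

Leadership role enhancement: +44 months
Use of a weapon enhancement: +47 months
Adjusted term: 68 months + 44 months + 47 months = 159 months
Early plea reduction: 15% of 159 months = 23 months (rounded down)
After reduction: 159 − 23 = 136 months
Less pre-trial detention credit: 136 months − 31 months = 105 months
Cap at 74 months: 105 months exceeds the cap → 74 months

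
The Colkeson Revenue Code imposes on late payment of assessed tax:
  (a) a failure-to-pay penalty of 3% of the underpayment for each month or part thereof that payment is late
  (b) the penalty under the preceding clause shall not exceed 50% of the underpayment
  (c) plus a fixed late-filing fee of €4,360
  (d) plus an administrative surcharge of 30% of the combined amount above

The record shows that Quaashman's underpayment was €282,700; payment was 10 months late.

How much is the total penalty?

Accrued rate: 3% × 10 = 30%, capped at 50% → 30%
Failure-to-pay penalty: 30% of €282,700 = €84,810
Penalty before surcharge: €84,810 + €4,360 = €89,170
Administrative surcharge: 30% of €89,170 = €26,751
Total penalty: €89,170 + €26,751 = €115,921

€115,921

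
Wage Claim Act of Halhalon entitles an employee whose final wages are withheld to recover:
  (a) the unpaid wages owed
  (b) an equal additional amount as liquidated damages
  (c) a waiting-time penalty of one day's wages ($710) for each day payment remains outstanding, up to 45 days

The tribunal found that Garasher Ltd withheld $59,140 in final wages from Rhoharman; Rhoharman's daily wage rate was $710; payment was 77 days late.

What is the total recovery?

$150,230

Liquidated damages (equal amount): $59,140
Penalty days: min(77, 45) = 45
Waiting-time penalty: 45 × $710 = $31,950
Total award: $59,140 + $59,140 + $31,950 = $150,230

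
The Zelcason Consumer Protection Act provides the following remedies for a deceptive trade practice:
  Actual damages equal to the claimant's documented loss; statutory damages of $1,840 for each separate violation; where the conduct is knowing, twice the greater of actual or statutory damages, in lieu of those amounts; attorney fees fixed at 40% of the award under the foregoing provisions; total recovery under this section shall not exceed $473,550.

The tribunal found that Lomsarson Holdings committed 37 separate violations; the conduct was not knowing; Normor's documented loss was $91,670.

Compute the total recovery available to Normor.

Statutory damages: 37 × $1,840 = $68,080
Conduct not knowing: the in-lieu enhancement does not apply.
Actual plus statutory damages: $91,670 + $68,080 = $159,750
Attorney fees: 40% of $159,750 = $63,900
Total before cap: $159,750 + $63,900 = $223,650
Cap at $473,550: $223,650 is within the cap, no reduction.

Total recovery: $223,650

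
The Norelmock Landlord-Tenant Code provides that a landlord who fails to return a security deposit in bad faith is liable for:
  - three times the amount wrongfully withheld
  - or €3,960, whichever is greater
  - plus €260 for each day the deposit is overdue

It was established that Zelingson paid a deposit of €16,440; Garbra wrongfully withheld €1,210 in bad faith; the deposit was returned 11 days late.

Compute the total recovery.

€6,820

Trebled: 3 × €1,210 = €3,630
Minimum €3,960: €3,630 is below the minimum → €3,960
Late-return penalty: 11 × €260 = €2,860
Damages plus late penalty: €3,960 + €2,860 = €6,820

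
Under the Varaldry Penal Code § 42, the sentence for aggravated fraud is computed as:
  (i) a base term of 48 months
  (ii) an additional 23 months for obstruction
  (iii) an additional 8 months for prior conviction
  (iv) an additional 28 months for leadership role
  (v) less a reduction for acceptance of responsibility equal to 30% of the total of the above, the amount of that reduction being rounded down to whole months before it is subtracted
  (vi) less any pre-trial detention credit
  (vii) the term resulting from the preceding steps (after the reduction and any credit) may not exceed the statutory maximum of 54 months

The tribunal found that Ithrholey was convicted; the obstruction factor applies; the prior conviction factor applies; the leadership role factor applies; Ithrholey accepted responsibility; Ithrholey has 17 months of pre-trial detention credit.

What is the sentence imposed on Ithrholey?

54 months

Obstruction enhancement: +23 months
Prior conviction enhancement: +8 months
Leadership role enhancement: +28 months
Adjusted term: 48 months + 23 months + 8 months + 28 months = 107 months
Acceptance of responsibility reduction: 30% of 107 months = 32 months (rounded down)
After reduction: 107 − 32 = 75 months
Less pre-trial detention credit: 75 months − 17 months = 58 months
Cap at 54 months: 58 months exceeds the cap → 54 months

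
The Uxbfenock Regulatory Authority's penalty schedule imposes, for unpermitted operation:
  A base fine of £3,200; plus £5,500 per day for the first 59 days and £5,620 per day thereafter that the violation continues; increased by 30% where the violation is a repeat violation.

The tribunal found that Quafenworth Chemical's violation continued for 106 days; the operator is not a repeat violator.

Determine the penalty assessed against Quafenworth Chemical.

£591,840

First 59 days: 59 × £5,500 = £324,500
Remaining days: (106 − 59) × £5,620 = £264,140
Per-day component: £324,500 + £264,140 = £588,640
Base plus per-day: £3,200 + £588,640 = £591,840
The operator is not a repeat violator: no 30% increase.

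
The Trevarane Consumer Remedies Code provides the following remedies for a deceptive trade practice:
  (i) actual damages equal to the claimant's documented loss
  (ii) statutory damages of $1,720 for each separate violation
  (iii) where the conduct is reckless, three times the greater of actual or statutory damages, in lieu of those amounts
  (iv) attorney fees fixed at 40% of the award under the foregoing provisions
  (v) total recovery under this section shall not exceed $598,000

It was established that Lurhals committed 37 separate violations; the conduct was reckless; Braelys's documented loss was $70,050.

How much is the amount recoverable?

Statutory damages: 37 × $1,720 = $63,640
Greater of actual damages ($70,050) or statutory damages ($63,640): $70,050
Trebled: 3 × $70,050 = $210,150
Attorney fees: 40% of $210,150 = $84,060
Total before cap: $210,150 + $84,060 = $294,210
Cap at $598,000: $294,210 is within the cap, no reduction.

$294,210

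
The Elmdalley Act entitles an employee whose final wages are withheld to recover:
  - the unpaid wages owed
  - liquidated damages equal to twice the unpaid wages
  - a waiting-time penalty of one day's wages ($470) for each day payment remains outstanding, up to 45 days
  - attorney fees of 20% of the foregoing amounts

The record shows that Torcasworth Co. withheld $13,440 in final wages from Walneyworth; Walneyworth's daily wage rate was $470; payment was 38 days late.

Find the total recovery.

Doubled: 2 × $13,440 = $26,880
Penalty days: min(38, 45) = 38
Waiting-time penalty: 38 × $470 = $17,860
Subtotal: $13,440 + $26,880 + $17,860 = $58,180
Attorney fees: 20% of $58,180 = $11,636
Total award: $58,180 + $11,636 = $69,816

$69,816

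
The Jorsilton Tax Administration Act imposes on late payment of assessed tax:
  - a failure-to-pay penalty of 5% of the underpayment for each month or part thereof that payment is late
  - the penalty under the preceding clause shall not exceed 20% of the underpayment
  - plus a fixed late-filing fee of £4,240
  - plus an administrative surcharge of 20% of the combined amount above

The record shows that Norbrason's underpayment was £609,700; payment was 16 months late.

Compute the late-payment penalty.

Accrued rate: 5% × 16 = 80%, capped at 20% → 20%
Failure-to-pay penalty: 20% of £609,700 = £121,940
Penalty before surcharge: £121,940 + £4,240 = £126,180
Administrative surcharge: 20% of £126,180 = £25,236
Total penalty: £126,180 + £25,236 = £151,416

£151,416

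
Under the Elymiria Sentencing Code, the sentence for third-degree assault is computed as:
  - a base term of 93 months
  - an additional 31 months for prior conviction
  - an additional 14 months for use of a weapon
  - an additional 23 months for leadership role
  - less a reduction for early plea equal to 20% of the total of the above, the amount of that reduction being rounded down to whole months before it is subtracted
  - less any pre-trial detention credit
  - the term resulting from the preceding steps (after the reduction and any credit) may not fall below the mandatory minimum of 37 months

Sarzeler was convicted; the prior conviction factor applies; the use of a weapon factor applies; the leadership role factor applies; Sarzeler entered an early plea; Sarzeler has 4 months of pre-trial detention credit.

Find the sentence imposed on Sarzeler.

Prior conviction enhancement: +31 months
Use of a weapon enhancement: +14 months
Leadership role enhancement: +23 months
Adjusted term: 93 months + 31 months + 14 months + 23 months = 161 months
Early plea reduction: 20% of 161 months = 32 months (rounded down)
After reduction: 161 − 32 = 129 months
Less pre-trial detention credit: 129 months − 4 months = 125 months
Minimum 37 months: 125 months meets the minimum, no increase.

125 months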